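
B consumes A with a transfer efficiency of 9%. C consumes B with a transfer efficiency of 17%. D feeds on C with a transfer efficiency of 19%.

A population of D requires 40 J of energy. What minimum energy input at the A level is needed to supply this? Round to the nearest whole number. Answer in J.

13760 J

Cumulative transfer efficiency: 0.09 × 0.17 × 0.19 = 0.002907
A energy = 40 / 0.002907 = 13760 J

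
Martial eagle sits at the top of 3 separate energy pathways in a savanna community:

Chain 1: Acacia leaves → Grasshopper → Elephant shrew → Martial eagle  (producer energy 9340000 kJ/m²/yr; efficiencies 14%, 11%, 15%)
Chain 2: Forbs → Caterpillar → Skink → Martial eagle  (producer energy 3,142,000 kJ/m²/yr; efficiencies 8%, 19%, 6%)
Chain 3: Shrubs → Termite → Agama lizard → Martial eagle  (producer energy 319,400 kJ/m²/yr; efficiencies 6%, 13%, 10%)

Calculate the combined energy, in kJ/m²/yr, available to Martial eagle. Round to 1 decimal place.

24690.0 kJ/m²/yr

Chain 1: 9340000 × 0.14 × 0.11 × 0.15 = 21575.4 kJ/m²/yr
Chain 2: 3142000 × 0.08 × 0.19 × 0.06 = 2865.504 kJ/m²/yr
Chain 3: 319400 × 0.06 × 0.13 × 0.1 = 249.132 kJ/m²/yr
Total at Martial eagle: 21575.4 + 2865.504 + 249.132 = 24690.036 kJ/m²/yr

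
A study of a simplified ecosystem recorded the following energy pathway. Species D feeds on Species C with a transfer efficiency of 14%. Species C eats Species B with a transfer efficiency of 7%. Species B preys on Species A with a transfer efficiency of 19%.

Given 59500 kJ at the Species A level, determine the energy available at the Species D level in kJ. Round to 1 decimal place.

Species B: 59500 × 0.19 = 11305 kJ
Species C: 11305 × 0.07 = 791.35 kJ
Species D: 791.35 × 0.14 = 110.789 kJ

110.8 kJ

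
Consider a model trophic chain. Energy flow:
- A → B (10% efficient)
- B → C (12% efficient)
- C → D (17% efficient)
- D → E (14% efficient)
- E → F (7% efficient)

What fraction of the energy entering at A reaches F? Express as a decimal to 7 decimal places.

Product of link efficiencies: 0.1 × 0.12 × 0.17 × 0.14 × 0.07 = 0.000019992

0.0000200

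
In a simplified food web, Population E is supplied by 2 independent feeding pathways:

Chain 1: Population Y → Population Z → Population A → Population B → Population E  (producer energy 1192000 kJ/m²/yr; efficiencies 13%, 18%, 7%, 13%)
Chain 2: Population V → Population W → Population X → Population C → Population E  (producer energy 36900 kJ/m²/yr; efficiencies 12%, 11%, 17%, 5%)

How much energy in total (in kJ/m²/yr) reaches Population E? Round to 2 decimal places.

Chain 1: 1192000 × 0.13 × 0.18 × 0.07 × 0.13 = 253.82448 kJ/m²/yr
Chain 2: 36900 × 0.12 × 0.11 × 0.17 × 0.05 = 4.14018 kJ/m²/yr
Total at Population E: 253.82448 + 4.14018 = 257.96466 kJ/m²/yr

257.96 kJ/m²/yr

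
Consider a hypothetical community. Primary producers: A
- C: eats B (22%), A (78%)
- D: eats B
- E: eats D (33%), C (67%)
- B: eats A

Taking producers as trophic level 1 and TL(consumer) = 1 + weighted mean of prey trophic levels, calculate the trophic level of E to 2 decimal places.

B: 1 + 1 = 2
C: 1 + (0.22×2 + 0.78×1) = 2.22
D: 1 + 2 = 3
E: 1 + (0.33×3 + 0.67×2.22) = 3.4774

3.48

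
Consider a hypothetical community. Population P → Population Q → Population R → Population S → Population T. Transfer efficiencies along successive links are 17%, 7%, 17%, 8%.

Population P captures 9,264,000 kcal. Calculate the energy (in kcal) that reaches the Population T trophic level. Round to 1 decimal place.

1499.3 kcal

Population Q: 9264000 × 0.17 = 1574880 kcal
Population R: 1574880 × 0.07 = 110241.6 kcal
Population S: 110241.6 × 0.17 = 18741.072 kcal
Population T: 18741.072 × 0.08 = 1499.28576 kcal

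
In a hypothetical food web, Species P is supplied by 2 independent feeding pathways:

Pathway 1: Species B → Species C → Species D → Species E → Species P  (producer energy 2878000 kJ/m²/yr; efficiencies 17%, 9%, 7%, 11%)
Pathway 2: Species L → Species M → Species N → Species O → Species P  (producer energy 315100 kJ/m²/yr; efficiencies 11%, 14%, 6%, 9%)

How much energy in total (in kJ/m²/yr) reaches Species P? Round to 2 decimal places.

365.26 kJ/m²/yr

Pathway 1: 2878000 × 0.17 × 0.09 × 0.07 × 0.11 = 339.05718 kJ/m²/yr
Pathway 2: 315100 × 0.11 × 0.14 × 0.06 × 0.09 = 26.203716 kJ/m²/yr
Total at Species P: 339.05718 + 26.203716 = 365.260896 kJ/m²/yr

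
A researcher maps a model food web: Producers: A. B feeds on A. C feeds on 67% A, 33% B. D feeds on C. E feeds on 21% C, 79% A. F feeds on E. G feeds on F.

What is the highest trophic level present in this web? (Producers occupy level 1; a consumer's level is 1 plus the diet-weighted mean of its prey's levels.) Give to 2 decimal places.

B: 1 + 1 = 2
C: 1 + (0.67×1 + 0.33×2) = 2.33
D: 1 + 2.33 = 3.33
E: 1 + (0.21×2.33 + 0.79×1) = 2.2793
F: 1 + 2.2793 = 3.2793
G: 1 + 3.2793 = 4.2793

4.28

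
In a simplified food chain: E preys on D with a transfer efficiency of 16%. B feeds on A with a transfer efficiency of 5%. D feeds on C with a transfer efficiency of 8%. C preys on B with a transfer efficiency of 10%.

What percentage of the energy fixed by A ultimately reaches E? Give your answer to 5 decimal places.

0.00640%

Product of link efficiencies: 0.05 × 0.1 × 0.08 × 0.16 = 0.000064
As a percentage: 0.000064 × 100 = 0.00640%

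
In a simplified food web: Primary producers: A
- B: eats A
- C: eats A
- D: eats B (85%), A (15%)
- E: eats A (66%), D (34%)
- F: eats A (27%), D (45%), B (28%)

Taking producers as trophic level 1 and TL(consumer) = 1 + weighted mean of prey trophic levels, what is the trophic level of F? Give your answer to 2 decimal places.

B: 1 + 1 = 2
C: 1 + 1 = 2
D: 1 + (0.85×2 + 0.15×1) = 2.85
E: 1 + (0.66×1 + 0.34×2.85) = 2.629
F: 1 + (0.27×1 + 0.45×2.85 + 0.28×2) = 3.1125

3.11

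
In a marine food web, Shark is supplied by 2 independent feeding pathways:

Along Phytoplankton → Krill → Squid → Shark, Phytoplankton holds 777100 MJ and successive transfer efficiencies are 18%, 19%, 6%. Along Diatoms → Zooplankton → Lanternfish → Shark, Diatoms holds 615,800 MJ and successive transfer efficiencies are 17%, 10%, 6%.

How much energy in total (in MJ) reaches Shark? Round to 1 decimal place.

2222.7 MJ

Via Phytoplankton: 777100 × 0.18 × 0.19 × 0.06 = 1594.6092 MJ
Via Diatoms: 615800 × 0.17 × 0.1 × 0.06 = 628.116 MJ
Total at Shark: 1594.6092 + 628.116 = 2222.7252 MJ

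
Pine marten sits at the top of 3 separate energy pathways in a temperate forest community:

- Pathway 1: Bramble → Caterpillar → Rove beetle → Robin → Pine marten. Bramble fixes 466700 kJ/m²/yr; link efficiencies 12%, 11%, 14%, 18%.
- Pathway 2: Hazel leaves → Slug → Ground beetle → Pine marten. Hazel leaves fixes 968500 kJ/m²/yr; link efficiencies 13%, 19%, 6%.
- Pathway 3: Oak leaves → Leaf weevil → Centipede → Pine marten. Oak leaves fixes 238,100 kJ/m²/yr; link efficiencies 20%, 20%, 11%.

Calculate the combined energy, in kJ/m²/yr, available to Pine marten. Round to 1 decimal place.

Pathway 1: 466700 × 0.12 × 0.11 × 0.14 × 0.18 = 155.243088 kJ/m²/yr
Pathway 2: 968500 × 0.13 × 0.19 × 0.06 = 1435.317 kJ/m²/yr
Pathway 3: 238100 × 0.2 × 0.2 × 0.11 = 1047.64 kJ/m²/yr
Total at Pine marten: 155.243088 + 1435.317 + 1047.64 = 2638.200088 kJ/m²/yr

2638.2 kJ/m²/yr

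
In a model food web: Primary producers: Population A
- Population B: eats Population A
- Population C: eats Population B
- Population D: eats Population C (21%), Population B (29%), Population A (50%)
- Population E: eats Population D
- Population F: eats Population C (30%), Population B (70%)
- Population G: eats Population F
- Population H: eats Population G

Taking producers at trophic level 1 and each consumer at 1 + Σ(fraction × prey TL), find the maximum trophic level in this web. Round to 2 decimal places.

5.30

Population B: 1 + 1 = 2
Population C: 1 + 2 = 3
Population D: 1 + (0.21×3 + 0.29×2 + 0.5×1) = 2.71
Population E: 1 + 2.71 = 3.71
Population F: 1 + (0.3×3 + 0.7×2) = 3.3
Population G: 1 + 3.3 = 4.3
Population H: 1 + 4.3 = 5.3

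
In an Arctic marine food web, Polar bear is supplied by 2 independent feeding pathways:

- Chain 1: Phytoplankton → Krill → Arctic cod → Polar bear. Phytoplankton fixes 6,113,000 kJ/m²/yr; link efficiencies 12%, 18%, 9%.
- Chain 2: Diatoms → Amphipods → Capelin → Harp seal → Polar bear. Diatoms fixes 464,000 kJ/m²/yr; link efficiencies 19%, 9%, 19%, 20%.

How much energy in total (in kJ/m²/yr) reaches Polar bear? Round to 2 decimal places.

Chain 1: 6113000 × 0.12 × 0.18 × 0.09 = 11883.672 kJ/m²/yr
Chain 2: 464000 × 0.19 × 0.09 × 0.19 × 0.2 = 301.5072 kJ/m²/yr
Total at Polar bear: 11883.672 + 301.5072 = 12185.1792 kJ/m²/yr

12185.18 kJ/m²/yr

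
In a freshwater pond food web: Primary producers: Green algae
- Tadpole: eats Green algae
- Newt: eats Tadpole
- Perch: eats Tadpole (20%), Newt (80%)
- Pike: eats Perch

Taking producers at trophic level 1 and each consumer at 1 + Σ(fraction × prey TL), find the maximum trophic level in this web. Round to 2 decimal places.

Tadpole: 1 + 1 = 2
Newt: 1 + 2 = 3
Perch: 1 + (0.2×2 + 0.8×3) = 3.8
Pike: 1 + 3.8 = 4.8

4.80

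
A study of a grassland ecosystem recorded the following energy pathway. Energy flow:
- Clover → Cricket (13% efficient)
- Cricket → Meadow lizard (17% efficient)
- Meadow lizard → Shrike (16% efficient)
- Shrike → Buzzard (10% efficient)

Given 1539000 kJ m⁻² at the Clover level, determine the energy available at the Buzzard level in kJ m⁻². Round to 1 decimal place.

Cricket: 1539000 × 0.13 = 200070 kJ m⁻²
Meadow lizard: 200070 × 0.17 = 34011.9 kJ m⁻²
Shrike: 34011.9 × 0.16 = 5441.904 kJ m⁻²
Buzzard: 5441.904 × 0.1 = 544.1904 kJ m⁻²

544.2 kJ m⁻²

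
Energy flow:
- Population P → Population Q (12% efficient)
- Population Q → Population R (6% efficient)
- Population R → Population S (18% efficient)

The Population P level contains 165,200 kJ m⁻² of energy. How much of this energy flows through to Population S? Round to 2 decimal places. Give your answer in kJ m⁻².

214.10 kJ m⁻²

Population Q: 165200 × 0.12 = 19824 kJ m⁻²
Population R: 19824 × 0.06 = 1189.44 kJ m⁻²
Population S: 1189.44 × 0.18 = 214.0992 kJ m⁻²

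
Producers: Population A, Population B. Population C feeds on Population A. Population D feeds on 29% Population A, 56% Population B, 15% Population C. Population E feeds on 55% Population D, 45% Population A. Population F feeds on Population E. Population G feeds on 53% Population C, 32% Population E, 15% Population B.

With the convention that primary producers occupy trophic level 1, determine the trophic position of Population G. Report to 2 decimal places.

Population C: 1 + 1 = 2
Population D: 1 + (0.29×1 + 0.56×1 + 0.15×2) = 2.15
Population E: 1 + (0.55×2.15 + 0.45×1) = 2.6325
Population F: 1 + 2.6325 = 3.6325
Population G: 1 + (0.53×2 + 0.32×2.6325 + 0.15×1) = 3.0524

3.05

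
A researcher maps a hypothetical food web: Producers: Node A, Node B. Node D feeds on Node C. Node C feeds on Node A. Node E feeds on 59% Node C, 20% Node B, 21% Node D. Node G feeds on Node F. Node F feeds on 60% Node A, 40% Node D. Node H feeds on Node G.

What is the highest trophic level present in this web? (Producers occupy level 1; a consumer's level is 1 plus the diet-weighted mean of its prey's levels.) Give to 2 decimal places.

Node C: 1 + 1 = 2
Node D: 1 + 2 = 3
Node E: 1 + (0.59×2 + 0.2×1 + 0.21×3) = 3.01
Node F: 1 + (0.6×1 + 0.4×3) = 2.8
Node G: 1 + 2.8 = 3.8
Node H: 1 + 3.8 = 4.8

4.80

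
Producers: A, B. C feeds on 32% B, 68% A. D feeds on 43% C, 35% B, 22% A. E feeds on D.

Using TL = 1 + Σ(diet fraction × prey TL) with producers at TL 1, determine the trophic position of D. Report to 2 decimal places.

C: 1 + (0.32×1 + 0.68×1) = 2
D: 1 + (0.43×2 + 0.35×1 + 0.22×1) = 2.43
E: 1 + 2.43 = 3.43

2.43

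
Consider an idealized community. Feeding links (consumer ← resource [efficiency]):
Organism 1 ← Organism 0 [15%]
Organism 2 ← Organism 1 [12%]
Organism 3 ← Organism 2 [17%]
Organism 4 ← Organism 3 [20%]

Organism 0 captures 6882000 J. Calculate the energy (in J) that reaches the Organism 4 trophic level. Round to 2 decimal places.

4211.78 J

Organism 1: 6882000 × 0.15 = 1032300 J
Organism 2: 1032300 × 0.12 = 123876 J
Organism 3: 123876 × 0.17 = 21058.92 J
Organism 4: 21058.92 × 0.2 = 4211.784 J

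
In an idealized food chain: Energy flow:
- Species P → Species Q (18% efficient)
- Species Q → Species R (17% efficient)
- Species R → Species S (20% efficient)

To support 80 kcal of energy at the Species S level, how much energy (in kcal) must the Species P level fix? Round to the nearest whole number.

Cumulative transfer efficiency: 0.18 × 0.17 × 0.2 = 0.00612
Species P energy = 80 / 0.00612 = 13072 kcal

13072 kcal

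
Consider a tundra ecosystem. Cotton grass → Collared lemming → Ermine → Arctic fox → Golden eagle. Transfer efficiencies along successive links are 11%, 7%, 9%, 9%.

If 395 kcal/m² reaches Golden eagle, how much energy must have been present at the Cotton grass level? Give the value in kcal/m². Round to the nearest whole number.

Cumulative transfer efficiency: 0.11 × 0.07 × 0.09 × 0.09 = 0.00006237
Cotton grass energy = 395 / 0.00006237 = 6333173 kcal/m²

6333173 kcal/m²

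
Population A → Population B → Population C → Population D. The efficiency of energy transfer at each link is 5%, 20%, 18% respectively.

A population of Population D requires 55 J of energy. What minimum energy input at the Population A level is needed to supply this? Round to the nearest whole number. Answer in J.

30556 J

Cumulative transfer efficiency: 0.05 × 0.2 × 0.18 = 0.0018
Population A energy = 55 / 0.0018 = 30556 J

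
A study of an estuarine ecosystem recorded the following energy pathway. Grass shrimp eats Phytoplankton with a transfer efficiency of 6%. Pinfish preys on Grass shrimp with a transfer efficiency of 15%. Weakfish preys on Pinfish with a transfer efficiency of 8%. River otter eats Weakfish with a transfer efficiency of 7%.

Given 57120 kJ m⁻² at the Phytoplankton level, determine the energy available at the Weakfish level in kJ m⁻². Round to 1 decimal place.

Grass shrimp: 57120 × 0.06 = 3427.2 kJ m⁻²
Pinfish: 3427.2 × 0.15 = 514.08 kJ m⁻²
Weakfish: 514.08 × 0.08 = 41.1264 kJ m⁻²

41.1 kJ m⁻²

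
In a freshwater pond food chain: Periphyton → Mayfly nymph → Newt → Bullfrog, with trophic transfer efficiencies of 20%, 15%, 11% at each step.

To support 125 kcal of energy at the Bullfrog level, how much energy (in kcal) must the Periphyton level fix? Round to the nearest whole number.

37879 kcal

Cumulative transfer efficiency: 0.2 × 0.15 × 0.11 = 0.0033
Periphyton energy = 125 / 0.0033 = 37879 kcal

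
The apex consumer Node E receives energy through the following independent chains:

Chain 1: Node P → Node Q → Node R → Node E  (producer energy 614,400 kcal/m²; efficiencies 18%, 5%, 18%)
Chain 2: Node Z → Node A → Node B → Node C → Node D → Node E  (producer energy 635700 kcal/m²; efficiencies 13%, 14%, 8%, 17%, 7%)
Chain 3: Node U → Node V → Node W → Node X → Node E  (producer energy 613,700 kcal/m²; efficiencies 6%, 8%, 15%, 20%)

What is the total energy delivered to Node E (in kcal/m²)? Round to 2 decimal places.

Chain 1: 614400 × 0.18 × 0.05 × 0.18 = 995.328 kcal/m²
Chain 2: 635700 × 0.13 × 0.14 × 0.08 × 0.17 × 0.07 = 11.01439248 kcal/m²
Chain 3: 613700 × 0.06 × 0.08 × 0.15 × 0.2 = 88.3728 kcal/m²
Total at Node E: 995.328 + 11.01439248 + 88.3728 = 1094.71519248 kcal/m²

1094.72 kcal/m²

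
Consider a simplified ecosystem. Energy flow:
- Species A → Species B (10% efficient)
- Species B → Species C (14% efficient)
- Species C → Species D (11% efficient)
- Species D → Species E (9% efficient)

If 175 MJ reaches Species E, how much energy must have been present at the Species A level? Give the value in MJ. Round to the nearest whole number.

Cumulative transfer efficiency: 0.1 × 0.14 × 0.11 × 0.09 = 0.0001386
Species A energy = 175 / 0.0001386 = 1262626 MJ

1262626 MJ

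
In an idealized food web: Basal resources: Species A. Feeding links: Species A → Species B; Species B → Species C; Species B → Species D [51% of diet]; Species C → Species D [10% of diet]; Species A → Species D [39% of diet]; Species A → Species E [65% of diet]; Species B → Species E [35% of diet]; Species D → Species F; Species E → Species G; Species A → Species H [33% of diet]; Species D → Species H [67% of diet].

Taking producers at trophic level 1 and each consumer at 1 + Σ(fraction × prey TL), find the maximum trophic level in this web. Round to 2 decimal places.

Species B: 1 + 1 = 2
Species C: 1 + 2 = 3
Species D: 1 + (0.51×2 + 0.1×3 + 0.39×1) = 2.71
Species E: 1 + (0.65×1 + 0.35×2) = 2.35
Species F: 1 + 2.71 = 3.71
Species G: 1 + 2.35 = 3.35
Species H: 1 + (0.33×1 + 0.67×2.71) = 3.1457

3.71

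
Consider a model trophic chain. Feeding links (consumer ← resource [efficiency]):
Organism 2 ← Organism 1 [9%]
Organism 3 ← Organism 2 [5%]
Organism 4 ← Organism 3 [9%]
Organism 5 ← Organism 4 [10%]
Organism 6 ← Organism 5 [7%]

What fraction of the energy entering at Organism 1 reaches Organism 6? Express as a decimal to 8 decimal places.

Product of link efficiencies: 0.09 × 0.05 × 0.09 × 0.1 × 0.07 = 0.000002835

0.00000284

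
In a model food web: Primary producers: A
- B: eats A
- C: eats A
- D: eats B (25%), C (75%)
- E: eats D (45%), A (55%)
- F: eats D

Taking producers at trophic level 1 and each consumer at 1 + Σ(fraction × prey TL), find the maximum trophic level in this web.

B: 1 + 1 = 2
C: 1 + 1 = 2
D: 1 + (0.25×2 + 0.75×2) = 3
E: 1 + (0.45×3 + 0.55×1) = 2.9
F: 1 + 3 = 4

4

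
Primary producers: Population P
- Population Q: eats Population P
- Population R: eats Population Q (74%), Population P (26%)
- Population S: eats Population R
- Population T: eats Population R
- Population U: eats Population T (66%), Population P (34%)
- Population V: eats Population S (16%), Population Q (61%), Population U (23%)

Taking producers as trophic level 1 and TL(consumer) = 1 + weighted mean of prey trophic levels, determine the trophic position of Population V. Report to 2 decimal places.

3.69

Population Q: 1 + 1 = 2
Population R: 1 + (0.74×2 + 0.26×1) = 2.74
Population S: 1 + 2.74 = 3.74
Population T: 1 + 2.74 = 3.74
Population U: 1 + (0.66×3.74 + 0.34×1) = 3.8084
Population V: 1 + (0.16×3.74 + 0.61×2 + 0.23×3.8084) = 3.694332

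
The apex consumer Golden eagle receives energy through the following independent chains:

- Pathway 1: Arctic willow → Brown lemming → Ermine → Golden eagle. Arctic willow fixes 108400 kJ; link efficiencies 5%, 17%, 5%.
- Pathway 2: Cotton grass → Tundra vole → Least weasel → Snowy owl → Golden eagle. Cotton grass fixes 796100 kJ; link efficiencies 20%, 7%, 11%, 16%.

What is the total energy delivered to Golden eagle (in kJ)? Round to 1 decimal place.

Pathway 1: 108400 × 0.05 × 0.17 × 0.05 = 46.07 kJ
Pathway 2: 796100 × 0.2 × 0.07 × 0.11 × 0.16 = 196.15904 kJ
Total at Golden eagle: 46.07 + 196.15904 = 242.22904 kJ

242.2 kJ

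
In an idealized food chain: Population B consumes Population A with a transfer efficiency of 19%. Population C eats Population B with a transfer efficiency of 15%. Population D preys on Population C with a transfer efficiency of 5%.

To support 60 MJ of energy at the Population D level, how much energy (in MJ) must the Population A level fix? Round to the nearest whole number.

Cumulative transfer efficiency: 0.19 × 0.15 × 0.05 = 0.001425
Population A energy = 60 / 0.001425 = 42105 MJ

42105 MJ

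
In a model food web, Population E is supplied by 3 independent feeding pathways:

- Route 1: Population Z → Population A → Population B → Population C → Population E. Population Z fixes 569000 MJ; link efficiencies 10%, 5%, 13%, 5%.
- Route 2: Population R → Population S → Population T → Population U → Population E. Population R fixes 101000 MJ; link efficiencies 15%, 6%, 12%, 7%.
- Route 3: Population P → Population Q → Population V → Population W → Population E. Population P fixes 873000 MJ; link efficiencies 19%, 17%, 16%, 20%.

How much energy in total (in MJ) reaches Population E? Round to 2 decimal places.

928.46 MJ

Route 1: 569000 × 0.1 × 0.05 × 0.13 × 0.05 = 18.4925 MJ
Route 2: 101000 × 0.15 × 0.06 × 0.12 × 0.07 = 7.6356 MJ
Route 3: 873000 × 0.19 × 0.17 × 0.16 × 0.2 = 902.3328 MJ
Total at Population E: 18.4925 + 7.6356 + 902.3328 = 928.4609 MJ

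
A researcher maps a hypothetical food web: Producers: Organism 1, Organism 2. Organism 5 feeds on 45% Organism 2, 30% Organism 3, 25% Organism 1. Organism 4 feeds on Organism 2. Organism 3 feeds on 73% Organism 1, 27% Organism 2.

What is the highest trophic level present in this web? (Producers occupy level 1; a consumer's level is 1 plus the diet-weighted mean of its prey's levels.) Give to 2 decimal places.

Organism 3: 1 + (0.73×1 + 0.27×1) = 2
Organism 4: 1 + 1 = 2
Organism 5: 1 + (0.45×1 + 0.3×2 + 0.25×1) = 2.3

2.30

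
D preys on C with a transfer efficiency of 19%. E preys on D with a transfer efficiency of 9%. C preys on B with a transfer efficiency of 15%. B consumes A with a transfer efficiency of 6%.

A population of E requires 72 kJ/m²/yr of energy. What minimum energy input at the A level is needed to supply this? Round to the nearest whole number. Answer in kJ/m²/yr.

467836 kJ/m²/yr

Cumulative transfer efficiency: 0.06 × 0.15 × 0.19 × 0.09 = 0.0001539
A energy = 72 / 0.0001539 = 467836 kJ/m²/yr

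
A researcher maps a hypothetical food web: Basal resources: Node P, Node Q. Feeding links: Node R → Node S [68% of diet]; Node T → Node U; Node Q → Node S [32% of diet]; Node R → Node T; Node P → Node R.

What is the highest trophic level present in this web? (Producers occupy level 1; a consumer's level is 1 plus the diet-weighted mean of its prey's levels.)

4

Node R: 1 + 1 = 2
Node S: 1 + (0.68×2 + 0.32×1) = 2.68
Node T: 1 + 2 = 3
Node U: 1 + 3 = 4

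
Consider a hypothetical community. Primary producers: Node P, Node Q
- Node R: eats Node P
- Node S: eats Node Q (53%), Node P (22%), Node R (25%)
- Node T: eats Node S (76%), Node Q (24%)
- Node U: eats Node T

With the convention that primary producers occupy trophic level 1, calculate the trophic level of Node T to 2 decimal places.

Node R: 1 + 1 = 2
Node S: 1 + (0.53×1 + 0.22×1 + 0.25×2) = 2.25
Node T: 1 + (0.76×2.25 + 0.24×1) = 2.95
Node U: 1 + 2.95 = 3.95

2.95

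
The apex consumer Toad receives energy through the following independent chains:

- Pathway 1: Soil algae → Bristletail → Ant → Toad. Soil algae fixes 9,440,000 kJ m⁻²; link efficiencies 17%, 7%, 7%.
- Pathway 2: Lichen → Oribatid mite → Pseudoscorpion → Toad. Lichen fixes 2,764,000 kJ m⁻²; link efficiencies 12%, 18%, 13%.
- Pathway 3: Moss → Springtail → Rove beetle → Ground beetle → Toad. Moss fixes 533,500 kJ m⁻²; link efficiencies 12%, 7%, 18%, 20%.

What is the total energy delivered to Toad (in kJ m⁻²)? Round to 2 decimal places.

15786.16 kJ m⁻²

Pathway 1: 9440000 × 0.17 × 0.07 × 0.07 = 7863.52 kJ m⁻²
Pathway 2: 2764000 × 0.12 × 0.18 × 0.13 = 7761.312 kJ m⁻²
Pathway 3: 533500 × 0.12 × 0.07 × 0.18 × 0.2 = 161.3304 kJ m⁻²
Total at Toad: 7863.52 + 7761.312 + 161.3304 = 15786.1624 kJ m⁻²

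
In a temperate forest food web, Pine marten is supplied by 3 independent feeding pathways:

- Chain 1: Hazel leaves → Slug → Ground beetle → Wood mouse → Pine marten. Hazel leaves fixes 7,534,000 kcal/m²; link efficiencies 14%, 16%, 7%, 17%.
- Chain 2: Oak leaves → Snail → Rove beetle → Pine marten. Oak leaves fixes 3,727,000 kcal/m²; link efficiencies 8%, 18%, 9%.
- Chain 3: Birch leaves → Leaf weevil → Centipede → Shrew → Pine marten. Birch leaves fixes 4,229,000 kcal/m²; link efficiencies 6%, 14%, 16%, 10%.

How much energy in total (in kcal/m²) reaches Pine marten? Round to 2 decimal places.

Chain 1: 7534000 × 0.14 × 0.16 × 0.07 × 0.17 = 2008.26304 kcal/m²
Chain 2: 3727000 × 0.08 × 0.18 × 0.09 = 4830.192 kcal/m²
Chain 3: 4229000 × 0.06 × 0.14 × 0.16 × 0.1 = 568.3776 kcal/m²
Total at Pine marten: 2008.26304 + 4830.192 + 568.3776 = 7406.83264 kcal/m²

7406.83 kcal/m²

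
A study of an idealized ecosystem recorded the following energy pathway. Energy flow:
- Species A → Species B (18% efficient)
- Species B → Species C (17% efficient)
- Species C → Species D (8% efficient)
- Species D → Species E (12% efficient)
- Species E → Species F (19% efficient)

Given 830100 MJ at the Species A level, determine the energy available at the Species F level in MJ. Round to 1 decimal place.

46.3 MJ

Species B: 830100 × 0.18 = 149418 MJ
Species C: 149418 × 0.17 = 25401.06 MJ
Species D: 25401.06 × 0.08 = 2032.0848 MJ
Species E: 2032.0848 × 0.12 = 243.850176 MJ
Species F: 243.850176 × 0.19 = 46.33153344 MJ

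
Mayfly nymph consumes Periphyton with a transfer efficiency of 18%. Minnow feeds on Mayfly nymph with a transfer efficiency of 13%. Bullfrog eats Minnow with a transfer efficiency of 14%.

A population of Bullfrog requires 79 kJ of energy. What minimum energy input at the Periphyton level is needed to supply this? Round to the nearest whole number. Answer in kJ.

Cumulative transfer efficiency: 0.18 × 0.13 × 0.14 = 0.003276
Periphyton energy = 79 / 0.003276 = 24115 kJ

24115 kJ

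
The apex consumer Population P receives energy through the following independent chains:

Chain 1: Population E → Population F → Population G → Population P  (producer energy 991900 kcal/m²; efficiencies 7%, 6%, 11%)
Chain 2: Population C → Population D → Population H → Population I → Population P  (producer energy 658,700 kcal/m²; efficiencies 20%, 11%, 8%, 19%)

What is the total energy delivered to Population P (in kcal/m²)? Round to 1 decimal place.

678.5 kcal/m²

Chain 1: 991900 × 0.07 × 0.06 × 0.11 = 458.2578 kcal/m²
Chain 2: 658700 × 0.2 × 0.11 × 0.08 × 0.19 = 220.26928 kcal/m²
Total at Population P: 458.2578 + 220.26928 = 678.52708 kcal/m²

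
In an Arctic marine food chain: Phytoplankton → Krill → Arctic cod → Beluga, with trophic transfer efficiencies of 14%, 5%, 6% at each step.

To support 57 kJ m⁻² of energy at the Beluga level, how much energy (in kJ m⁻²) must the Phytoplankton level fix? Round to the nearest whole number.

135714 kJ m⁻²

Cumulative transfer efficiency: 0.14 × 0.05 × 0.06 = 0.00042
Phytoplankton energy = 57 / 0.00042 = 135714 kJ m⁻²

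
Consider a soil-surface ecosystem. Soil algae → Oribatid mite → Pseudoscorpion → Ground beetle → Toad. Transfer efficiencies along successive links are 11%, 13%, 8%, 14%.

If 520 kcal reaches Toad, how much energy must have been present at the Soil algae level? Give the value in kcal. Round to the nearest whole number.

Cumulative transfer efficiency: 0.11 × 0.13 × 0.08 × 0.14 = 0.00016016
Soil algae energy = 520 / 0.00016016 = 3246753 kcal

3246753 kcal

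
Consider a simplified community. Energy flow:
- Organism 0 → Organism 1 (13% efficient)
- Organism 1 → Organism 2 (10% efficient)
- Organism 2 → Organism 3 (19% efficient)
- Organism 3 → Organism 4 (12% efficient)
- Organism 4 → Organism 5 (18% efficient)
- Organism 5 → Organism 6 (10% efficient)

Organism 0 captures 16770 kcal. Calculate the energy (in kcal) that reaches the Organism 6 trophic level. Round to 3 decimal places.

0.089 kcal

Organism 1: 16770 × 0.13 = 2180.1 kcal
Organism 2: 2180.1 × 0.1 = 218.01 kcal
Organism 3: 218.01 × 0.19 = 41.4219 kcal
Organism 4: 41.4219 × 0.12 = 4.970628 kcal
Organism 5: 4.970628 × 0.18 = 0.89471304 kcal
Organism 6: 0.89471304 × 0.1 = 0.089471304 kcal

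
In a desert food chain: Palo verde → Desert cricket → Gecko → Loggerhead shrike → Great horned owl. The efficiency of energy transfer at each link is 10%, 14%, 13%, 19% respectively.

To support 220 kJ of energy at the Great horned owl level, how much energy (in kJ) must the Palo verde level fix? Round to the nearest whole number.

636206 kJ

Cumulative transfer efficiency: 0.1 × 0.14 × 0.13 × 0.19 = 0.0003458
Palo verde energy = 220 / 0.0003458 = 636206 kJ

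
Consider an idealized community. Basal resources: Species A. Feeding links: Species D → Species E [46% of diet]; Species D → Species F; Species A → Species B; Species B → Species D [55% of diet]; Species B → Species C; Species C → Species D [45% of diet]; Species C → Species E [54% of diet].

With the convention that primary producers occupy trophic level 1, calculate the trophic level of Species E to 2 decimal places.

Species B: 1 + 1 = 2
Species C: 1 + 2 = 3
Species D: 1 + (0.45×3 + 0.55×2) = 3.45
Species E: 1 + (0.46×3.45 + 0.54×3) = 4.207
Species F: 1 + 3.45 = 4.45

4.21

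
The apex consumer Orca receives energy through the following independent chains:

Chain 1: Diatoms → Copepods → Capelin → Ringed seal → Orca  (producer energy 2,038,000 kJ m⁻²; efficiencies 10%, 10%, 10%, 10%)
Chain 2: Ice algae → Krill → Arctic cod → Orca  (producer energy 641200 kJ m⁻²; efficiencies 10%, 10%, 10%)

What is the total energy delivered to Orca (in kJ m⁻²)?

Chain 1: 2038000 × 0.1 × 0.1 × 0.1 × 0.1 = 203.8 kJ m⁻²
Chain 2: 641200 × 0.1 × 0.1 × 0.1 = 641.2 kJ m⁻²
Total at Orca: 203.8 + 641.2 = 845 kJ m⁻²

845 kJ m⁻²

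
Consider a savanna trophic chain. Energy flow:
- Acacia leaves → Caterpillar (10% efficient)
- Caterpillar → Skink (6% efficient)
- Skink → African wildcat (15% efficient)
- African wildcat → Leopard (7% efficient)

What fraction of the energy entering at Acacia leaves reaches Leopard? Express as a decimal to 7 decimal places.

0.0000630

Product of link efficiencies: 0.1 × 0.06 × 0.15 × 0.07 = 0.000063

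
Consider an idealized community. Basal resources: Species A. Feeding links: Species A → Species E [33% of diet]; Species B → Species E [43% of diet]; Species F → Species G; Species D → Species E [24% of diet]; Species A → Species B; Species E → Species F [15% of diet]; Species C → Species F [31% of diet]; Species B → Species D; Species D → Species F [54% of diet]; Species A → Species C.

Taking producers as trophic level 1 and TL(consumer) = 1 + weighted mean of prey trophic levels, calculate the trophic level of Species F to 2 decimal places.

3.68

Species B: 1 + 1 = 2
Species C: 1 + 1 = 2
Species D: 1 + 2 = 3
Species E: 1 + (0.43×2 + 0.24×3 + 0.33×1) = 2.91
Species F: 1 + (0.15×2.91 + 0.31×2 + 0.54×3) = 3.6765
Species G: 1 + 3.6765 = 4.6765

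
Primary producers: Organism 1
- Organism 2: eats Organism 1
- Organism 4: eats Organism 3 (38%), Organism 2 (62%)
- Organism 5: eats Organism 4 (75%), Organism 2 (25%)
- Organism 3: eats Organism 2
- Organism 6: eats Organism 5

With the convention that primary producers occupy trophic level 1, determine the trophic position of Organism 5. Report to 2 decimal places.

Organism 2: 1 + 1 = 2
Organism 3: 1 + 2 = 3
Organism 4: 1 + (0.38×3 + 0.62×2) = 3.38
Organism 5: 1 + (0.75×3.38 + 0.25×2) = 4.035
Organism 6: 1 + 4.035 = 5.035

4.04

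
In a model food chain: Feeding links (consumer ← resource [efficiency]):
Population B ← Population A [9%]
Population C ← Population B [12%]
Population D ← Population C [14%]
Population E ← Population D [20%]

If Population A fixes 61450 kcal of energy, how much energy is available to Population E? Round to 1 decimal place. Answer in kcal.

Population B: 61450 × 0.09 = 5530.5 kcal
Population C: 5530.5 × 0.12 = 663.66 kcal
Population D: 663.66 × 0.14 = 92.9124 kcal
Population E: 92.9124 × 0.2 = 18.58248 kcal

18.6 kcal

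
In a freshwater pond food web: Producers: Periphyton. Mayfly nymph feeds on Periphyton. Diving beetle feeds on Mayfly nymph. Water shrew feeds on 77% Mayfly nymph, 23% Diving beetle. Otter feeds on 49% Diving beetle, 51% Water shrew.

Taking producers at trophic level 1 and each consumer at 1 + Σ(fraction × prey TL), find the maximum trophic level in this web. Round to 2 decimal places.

4.12

Mayfly nymph: 1 + 1 = 2
Diving beetle: 1 + 2 = 3
Water shrew: 1 + (0.77×2 + 0.23×3) = 3.23
Otter: 1 + (0.49×3 + 0.51×3.23) = 4.1173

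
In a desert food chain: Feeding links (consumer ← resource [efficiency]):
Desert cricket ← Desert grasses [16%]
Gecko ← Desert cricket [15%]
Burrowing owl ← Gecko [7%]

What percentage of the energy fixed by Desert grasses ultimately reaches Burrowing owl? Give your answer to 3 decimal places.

0.168%

Product of link efficiencies: 0.16 × 0.15 × 0.07 = 0.00168
As a percentage: 0.00168 × 100 = 0.168%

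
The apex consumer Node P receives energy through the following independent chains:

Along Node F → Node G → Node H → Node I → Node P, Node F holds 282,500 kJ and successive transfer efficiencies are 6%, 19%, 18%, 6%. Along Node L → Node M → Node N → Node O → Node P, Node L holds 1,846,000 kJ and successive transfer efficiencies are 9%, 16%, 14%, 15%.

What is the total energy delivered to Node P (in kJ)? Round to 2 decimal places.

593.01 kJ

Via Node F: 282500 × 0.06 × 0.19 × 0.18 × 0.06 = 34.7814 kJ
Via Node L: 1846000 × 0.09 × 0.16 × 0.14 × 0.15 = 558.2304 kJ
Total at Node P: 34.7814 + 558.2304 = 593.0118 kJ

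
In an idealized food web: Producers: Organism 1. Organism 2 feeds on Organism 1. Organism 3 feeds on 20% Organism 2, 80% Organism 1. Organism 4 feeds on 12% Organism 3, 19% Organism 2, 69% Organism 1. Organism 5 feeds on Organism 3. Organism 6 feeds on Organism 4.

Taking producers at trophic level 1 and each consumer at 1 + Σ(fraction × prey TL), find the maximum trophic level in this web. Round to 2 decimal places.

Organism 2: 1 + 1 = 2
Organism 3: 1 + (0.2×2 + 0.8×1) = 2.2
Organism 4: 1 + (0.12×2.2 + 0.19×2 + 0.69×1) = 2.334
Organism 5: 1 + 2.2 = 3.2
Organism 6: 1 + 2.334 = 3.334

3.33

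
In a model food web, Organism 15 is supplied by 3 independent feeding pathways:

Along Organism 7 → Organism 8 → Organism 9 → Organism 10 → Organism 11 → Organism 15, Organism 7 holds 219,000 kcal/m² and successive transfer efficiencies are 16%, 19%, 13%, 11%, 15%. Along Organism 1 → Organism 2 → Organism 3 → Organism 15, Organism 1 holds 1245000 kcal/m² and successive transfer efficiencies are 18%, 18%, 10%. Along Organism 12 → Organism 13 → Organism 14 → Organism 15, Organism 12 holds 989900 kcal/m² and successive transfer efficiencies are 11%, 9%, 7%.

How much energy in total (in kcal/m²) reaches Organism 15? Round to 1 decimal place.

Via Organism 7: 219000 × 0.16 × 0.19 × 0.13 × 0.11 × 0.15 = 14.280552 kcal/m²
Via Organism 1: 1245000 × 0.18 × 0.18 × 0.1 = 4033.8 kcal/m²
Via Organism 12: 989900 × 0.11 × 0.09 × 0.07 = 686.0007 kcal/m²
Total at Organism 15: 14.280552 + 4033.8 + 686.0007 = 4734.081252 kcal/m²

4734.1 kcal/m²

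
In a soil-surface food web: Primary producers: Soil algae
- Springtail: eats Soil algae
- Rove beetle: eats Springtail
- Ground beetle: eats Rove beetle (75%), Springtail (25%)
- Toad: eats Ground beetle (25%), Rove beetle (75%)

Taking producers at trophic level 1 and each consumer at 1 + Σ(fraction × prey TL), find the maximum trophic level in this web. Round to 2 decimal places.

4.19

Springtail: 1 + 1 = 2
Rove beetle: 1 + 2 = 3
Ground beetle: 1 + (0.75×3 + 0.25×2) = 3.75
Toad: 1 + (0.25×3.75 + 0.75×3) = 4.1875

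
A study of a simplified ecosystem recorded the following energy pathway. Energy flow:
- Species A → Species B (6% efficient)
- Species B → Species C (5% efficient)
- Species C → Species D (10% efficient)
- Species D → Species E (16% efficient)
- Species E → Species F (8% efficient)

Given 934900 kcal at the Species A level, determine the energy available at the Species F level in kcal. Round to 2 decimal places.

3.59 kcal

Species B: 934900 × 0.06 = 56094 kcal
Species C: 56094 × 0.05 = 2804.7 kcal
Species D: 2804.7 × 0.1 = 280.47 kcal
Species E: 280.47 × 0.16 = 44.8752 kcal
Species F: 44.8752 × 0.08 = 3.590016 kcal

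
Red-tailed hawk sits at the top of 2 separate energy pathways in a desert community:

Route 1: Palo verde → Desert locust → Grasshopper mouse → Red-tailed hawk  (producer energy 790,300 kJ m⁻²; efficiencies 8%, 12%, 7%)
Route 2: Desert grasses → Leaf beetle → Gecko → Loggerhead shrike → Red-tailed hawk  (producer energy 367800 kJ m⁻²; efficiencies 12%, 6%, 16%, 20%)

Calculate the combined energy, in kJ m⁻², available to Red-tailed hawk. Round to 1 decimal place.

Route 1: 790300 × 0.08 × 0.12 × 0.07 = 531.0816 kJ m⁻²
Route 2: 367800 × 0.12 × 0.06 × 0.16 × 0.2 = 84.74112 kJ m⁻²
Total at Red-tailed hawk: 531.0816 + 84.74112 = 615.82272 kJ m⁻²

615.8 kJ m⁻²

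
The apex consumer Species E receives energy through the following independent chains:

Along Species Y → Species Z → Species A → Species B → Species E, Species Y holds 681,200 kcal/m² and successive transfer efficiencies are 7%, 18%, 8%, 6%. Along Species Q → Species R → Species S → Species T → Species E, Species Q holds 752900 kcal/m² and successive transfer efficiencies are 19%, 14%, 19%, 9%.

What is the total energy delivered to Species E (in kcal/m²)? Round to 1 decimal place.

383.7 kcal/m²

Via Species Y: 681200 × 0.07 × 0.18 × 0.08 × 0.06 = 41.198976 kcal/m²
Via Species Q: 752900 × 0.19 × 0.14 × 0.19 × 0.09 = 342.464094 kcal/m²
Total at Species E: 41.198976 + 342.464094 = 383.66307 kcal/m²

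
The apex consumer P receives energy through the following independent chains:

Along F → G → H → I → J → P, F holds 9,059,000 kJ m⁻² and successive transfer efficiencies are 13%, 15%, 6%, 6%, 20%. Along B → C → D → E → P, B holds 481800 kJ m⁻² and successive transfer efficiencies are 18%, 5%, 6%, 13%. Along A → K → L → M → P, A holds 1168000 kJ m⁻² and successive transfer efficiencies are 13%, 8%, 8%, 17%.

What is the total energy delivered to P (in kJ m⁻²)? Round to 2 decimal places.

Via F: 9059000 × 0.13 × 0.15 × 0.06 × 0.06 × 0.2 = 127.18836 kJ m⁻²
Via B: 481800 × 0.18 × 0.05 × 0.06 × 0.13 = 33.82236 kJ m⁻²
Via A: 1168000 × 0.13 × 0.08 × 0.08 × 0.17 = 165.20192 kJ m⁻²
Total at P: 127.18836 + 33.82236 + 165.20192 = 326.21264 kJ m⁻²

326.21 kJ m⁻²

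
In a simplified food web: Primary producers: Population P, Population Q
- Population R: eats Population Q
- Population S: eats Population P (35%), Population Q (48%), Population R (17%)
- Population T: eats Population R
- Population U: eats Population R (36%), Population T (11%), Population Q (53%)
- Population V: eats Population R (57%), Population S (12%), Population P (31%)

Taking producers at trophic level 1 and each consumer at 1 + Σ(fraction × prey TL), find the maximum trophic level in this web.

3

Population R: 1 + 1 = 2
Population S: 1 + (0.35×1 + 0.48×1 + 0.17×2) = 2.17
Population T: 1 + 2 = 3
Population U: 1 + (0.36×2 + 0.11×3 + 0.53×1) = 2.58
Population V: 1 + (0.57×2 + 0.12×2.17 + 0.31×1) = 2.7104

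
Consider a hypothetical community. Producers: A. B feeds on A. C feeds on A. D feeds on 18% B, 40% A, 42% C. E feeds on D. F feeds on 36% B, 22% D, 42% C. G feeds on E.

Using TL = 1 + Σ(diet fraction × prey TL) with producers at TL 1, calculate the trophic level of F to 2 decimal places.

B: 1 + 1 = 2
C: 1 + 1 = 2
D: 1 + (0.18×2 + 0.4×1 + 0.42×2) = 2.6
E: 1 + 2.6 = 3.6
F: 1 + (0.36×2 + 0.22×2.6 + 0.42×2) = 3.132
G: 1 + 3.6 = 4.6

3.13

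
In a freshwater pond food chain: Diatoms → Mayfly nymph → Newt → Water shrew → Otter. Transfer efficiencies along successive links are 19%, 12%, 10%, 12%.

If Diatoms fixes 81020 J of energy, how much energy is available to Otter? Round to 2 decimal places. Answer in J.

22.17 J

Mayfly nymph: 81020 × 0.19 = 15393.8 J
Newt: 15393.8 × 0.12 = 1847.256 J
Water shrew: 1847.256 × 0.1 = 184.7256 J
Otter: 184.7256 × 0.12 = 22.167072 J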